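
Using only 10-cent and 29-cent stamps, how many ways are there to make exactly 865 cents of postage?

3

Need nonnegative integers with 10j + 29k = 865.
gcd(10, 29) = 1, and 10·(3) + 29·(-1) = 1.
So (j₀, k₀) = (2595, -865); general j = 2595 + 29t, k = -865 - 10t.
j ≥ 0 ⇒ t ≥ -89; k ≥ 0 ⇒ t ≤ -87. That's 3 values of t.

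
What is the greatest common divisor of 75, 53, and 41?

gcd(75, 53):
  75 = 1·53 + 22
  53 = 2·22 + 9
  22 = 2·9 + 4
  9 = 2·4 + 1
  4 = 4·1
so gcd(75, 53) = 1.
gcd(1, 41) = 1.

1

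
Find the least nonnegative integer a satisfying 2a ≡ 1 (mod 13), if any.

gcd(13, 2):
  13 = 6·2 + 1
  2 = 2·1
so gcd(13, 2) = 1.
1 divides 1, so solutions exist.
Back-substitute for Bézout coefficients:
  1 = 13 - 6·2
  ... = 2·(-6) + 13·(1)
So 2·(-6) ≡ 1 (mod 13); multiply by 1: a ≡ -6 (mod 13).
Smallest nonnegative: a = -6 mod 13 = 7.

7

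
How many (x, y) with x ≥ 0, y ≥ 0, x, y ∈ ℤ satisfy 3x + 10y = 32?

gcd(10, 3):
  10 = 3*3 + 1
  3 = 3*1
so gcd(10, 3) = 1.
Back-substitute for Bézout coefficients:
  1 = 10 - 3*3
  ... = 3*(-3) + 10*(1)
Scale by 32: one solution is (-96, 32). Reduce x mod 10: (4, 2).
General: x = 4 + 10t, y = 2 - 3t.
x ≥ 0 ⇒ t ≥ 0; y ≥ 0 ⇒ t ≤ 0. So t ∈ [0, 0]: 1 solution.

1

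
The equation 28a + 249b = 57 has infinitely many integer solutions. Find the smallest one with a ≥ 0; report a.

gcd(249, 28):
  249 = 8×28 + 25
  28 = 1×25 + 3
  25 = 8×3 + 1
  3 = 3×1
so gcd(249, 28) = 1.
1 divides 57, so solutions exist.
Back-substitute for Bézout coefficients:
  1 = 25 - 8×3
  ... = 28×(-80) + 249×(9)
Scale by 57/1 = 57: (a₀, b₀) = (-4560, 513).
General solution: a = -4560 + 249t, b = 513 - 28t for integer t.
a ≥ 0: smallest is -4560 mod 249 = 171 (at t = 19), with b = -19.

171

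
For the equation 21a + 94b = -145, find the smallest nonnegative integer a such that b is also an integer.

gcd(94, 21):
  94 = 4*21 + 10
  21 = 2*10 + 1
  10 = 10*1
so gcd(94, 21) = 1.
1 divides -145, so solutions exist.
Back-substitute for Bézout coefficients:
  1 = 21 - 2*10
  ... = 21*(9) + 94*(-2)
Scale by -145/1 = -145: (a₀, b₀) = (-1305, 290).
General solution: a = -1305 + 94t, b = 290 - 21t for integer t.
a ≥ 0: smallest is -1305 mod 94 = 11 (at t = 14), with b = -4.

11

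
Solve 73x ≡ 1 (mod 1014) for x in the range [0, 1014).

gcd(1014, 73) = 1  (1014 = 13×73 + 65, 73 = 1×65 + 8, 65 = 8×8 + 1, 8 = 8×1).
Back-substituting, 73×(-125) + 1014×(9) = 1.
So 73×-125 ≡ 1 (mod 1014), and -125 mod 1014 = 889.

889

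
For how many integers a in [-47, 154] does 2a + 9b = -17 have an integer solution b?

22

gcd(9, 2) = 1.
By Bézout, 2·(-4) + 9·(1) = 1.
Particular solution: (5, -3).
General solution: a = 5 + 9t, b = -3 - 2t for integer t.
-47 ≤ 5 + 9t ≤ 154 gives t ∈ [-5, 16], which is 22 values.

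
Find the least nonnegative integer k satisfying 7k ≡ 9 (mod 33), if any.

gcd(33, 7) = 1  (33 = 4*7 + 5, 7 = 1*5 + 2, 5 = 2*2 + 1, 2 = 2*1).
1 divides 9, so solutions exist.
Back-substituting, 7*(-14) + 33*(3) = 1.
So 7*(-14) ≡ 1 (mod 33); multiply by 9: k ≡ -126 (mod 33).
Smallest nonnegative: k = -126 mod 33 = 6.

6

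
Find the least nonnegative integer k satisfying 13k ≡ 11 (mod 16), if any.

gcd(16, 13) = 1  (16 = 1·13 + 3, 13 = 4·3 + 1, 3 = 3·1).
1 divides 11, so solutions exist.
Back-substituting, 13·(5) + 16·(-4) = 1.
So 13·(5) ≡ 1 (mod 16); multiply by 11: k ≡ 55 (mod 16).
Smallest nonnegative: k = 55 mod 16 = 7.

7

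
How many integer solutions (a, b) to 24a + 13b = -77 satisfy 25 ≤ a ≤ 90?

5

gcd(24, 13):
  24 = 1·13 + 11
  13 = 1·11 + 2
  11 = 5·2 + 1
  2 = 2·1
so gcd(24, 13) = 1.
Back-substitute for Bézout coefficients:
  1 = 11 - 5·2
  ... = 24·(6) + 13·(-11)
Scale by -77: particular solution (-462, 847); reduce a mod 13: (6, -17).
General solution: a = 6 + 13t, b = -17 - 24t for integer t.
25 ≤ 6 + 13t ≤ 90 gives t ∈ [2, 6], which is 5 values.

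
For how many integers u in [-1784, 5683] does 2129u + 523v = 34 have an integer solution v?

gcd(2129, 523):
  2129 = 4·523 + 37
  523 = 14·37 + 5
  37 = 7·5 + 2
  5 = 2·2 + 1
  2 = 2·1
so gcd(2129, 523) = 1.
Back-substitute for Bézout coefficients:
  1 = 5 - 2·2
  ... = 2129·(-212) + 523·(863)
Scale by 34: particular solution (-7208, 29342); reduce u mod 523: (114, -464).
General solution: u = 114 + 523t, v = -464 - 2129t for integer t.
-1784 ≤ 114 + 523t ≤ 5683 gives t ∈ [-3, 10], which is 14 values.

14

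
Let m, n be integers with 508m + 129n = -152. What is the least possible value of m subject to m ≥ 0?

19

gcd(508, 129):
  508 = 3*129 + 121
  129 = 1*121 + 8
  121 = 15*8 + 1
  8 = 8*1
so gcd(508, 129) = 1.
1 divides -152, so solutions exist.
Back-substitute for Bézout coefficients:
  1 = 121 - 15*8
  ... = 508*(16) + 129*(-63)
Scale by -152/1 = -152: (m₀, n₀) = (-2432, 9576).
General solution: m = -2432 + 129t, n = 9576 - 508t for integer t.
m ≥ 0: smallest is -2432 mod 129 = 19 (at t = 19), with n = -76.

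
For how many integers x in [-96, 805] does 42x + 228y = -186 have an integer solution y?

gcd(228, 42) = 6.
By Bézout, 42·(11) + 228·(-2) = 6.
Particular solution: (1, -1).
General solution: x = 1 + 38t, y = -1 - 7t for integer t.
-96 ≤ 1 + 38t ≤ 805 gives t ∈ [-2, 21], which is 24 values.

24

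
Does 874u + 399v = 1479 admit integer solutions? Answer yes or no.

gcd(874, 399) = 19.
19 does not divide 1479 (remainder 16), so no integer solutions.

no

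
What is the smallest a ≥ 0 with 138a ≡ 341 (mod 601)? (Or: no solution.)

242

gcd(601, 138):
  601 = 4·138 + 49
  138 = 2·49 + 40
  49 = 1·40 + 9
  40 = 4·9 + 4
  9 = 2·4 + 1
  4 = 4·1
so gcd(601, 138) = 1.
1 divides 341, so solutions exist.
Back-substitute for Bézout coefficients:
  1 = 9 - 2·4
  ... = 138·(-135) + 601·(31)
So 138·(-135) ≡ 1 (mod 601); multiply by 341: a ≡ -46035 (mod 601).
Smallest nonnegative: a = -46035 mod 601 = 242.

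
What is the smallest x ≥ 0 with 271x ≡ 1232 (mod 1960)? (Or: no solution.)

gcd(1960, 271) = 1  (1960 = 7*271 + 63, 271 = 4*63 + 19, 63 = 3*19 + 6, 19 = 3*6 + 1, 6 = 6*1).
1 divides 1232, so solutions exist.
Back-substituting, 271*(311) + 1960*(-43) = 1.
So 271*(311) ≡ 1 (mod 1960); multiply by 1232: x ≡ 383152 (mod 1960).
Smallest nonnegative: x = 383152 mod 1960 = 952.

952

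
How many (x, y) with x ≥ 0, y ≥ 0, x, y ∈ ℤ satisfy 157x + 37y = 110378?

gcd(157, 37):
  157 = 4·37 + 9
  37 = 4·9 + 1
  9 = 9·1
so gcd(157, 37) = 1.
Back-substitute for Bézout coefficients:
  1 = 37 - 4·9
  ... = 157·(-4) + 37·(17)
Scale by 110378: one solution is (-441512, 1876426). Reduce x mod 37: (9, 2945).
General: x = 9 + 37t, y = 2945 - 157t.
x ≥ 0 ⇒ t ≥ 0; y ≥ 0 ⇒ t ≤ 18. So t ∈ [0, 18]: 19 solutions.

19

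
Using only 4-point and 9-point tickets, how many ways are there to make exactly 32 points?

1

Need nonnegative integers with 4j + 9k = 32.
gcd(4, 9) = 1, and 4·(-2) + 9·(1) = 1.
So (j₀, k₀) = (-64, 32); general j = -64 + 9t, k = 32 - 4t.
j ≥ 0 ⇒ t ≥ 8; k ≥ 0 ⇒ t ≤ 8. That's 1 value of t.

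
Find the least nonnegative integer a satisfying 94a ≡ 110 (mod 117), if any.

gcd(117, 94) = 1  (117 = 1*94 + 23, 94 = 4*23 + 2, 23 = 11*2 + 1, 2 = 2*1).
1 divides 110, so solutions exist.
Back-substituting, 94*(-56) + 117*(45) = 1.
So 94*(-56) ≡ 1 (mod 117); multiply by 110: a ≡ -6160 (mod 117).
Smallest nonnegative: a = -6160 mod 117 = 41.

41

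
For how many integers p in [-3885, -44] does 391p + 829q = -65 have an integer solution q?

gcd(829, 391) = 1.
By Bézout, 391·(388) + 829·(-183) = 1.
Particular solution: (479, -226).
General solution: p = 479 + 829t, q = -226 - 391t for integer t.
-3885 ≤ 479 + 829t ≤ -44 gives t ∈ [-5, -1], which is 5 values.

5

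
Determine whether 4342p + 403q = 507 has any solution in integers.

gcd(4342, 403):
  4342 = 10×403 + 312
  403 = 1×312 + 91
  312 = 3×91 + 39
  91 = 2×39 + 13
  39 = 3×13
so gcd(4342, 403) = 13.
13 divides 507, so integer solutions exist.

yes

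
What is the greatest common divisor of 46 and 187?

1

gcd(187, 46) = 1  (187 = 4·46 + 3, 46 = 15·3 + 1, 3 = 3·1).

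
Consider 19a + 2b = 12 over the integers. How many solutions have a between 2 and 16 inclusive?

gcd(19, 2) = 1.
By Bézout, 19*(1) + 2*(-9) = 1.
Particular solution: (0, 6).
General solution: a = 0 + 2t, b = 6 - 19t for integer t.
2 ≤ 0 + 2t ≤ 16 gives t ∈ [1, 8], which is 8 values.

8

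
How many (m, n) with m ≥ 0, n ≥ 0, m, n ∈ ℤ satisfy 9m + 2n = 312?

gcd(9, 2) = 1.
By Bézout, 9×(1) + 2×(-4) = 1.
One solution: (0, 156).
General: m = 0 + 2t, n = 156 - 9t.
m ≥ 0 ⇒ t ≥ 0; n ≥ 0 ⇒ t ≤ 17. So t ∈ [0, 17]: 18 solutions.

18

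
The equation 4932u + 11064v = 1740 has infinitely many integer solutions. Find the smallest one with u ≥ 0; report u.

873

gcd(11064, 4932):
  11064 = 2·4932 + 1200
  4932 = 4·1200 + 132
  1200 = 9·132 + 12
  132 = 11·12
so gcd(11064, 4932) = 12.
12 divides 1740, so solutions exist.
Back-substitute for Bézout coefficients:
  12 = 1200 - 9·132
  ... = 4932·(-83) + 11064·(37)
Scale by 1740/12 = 145: (u₀, v₀) = (-12035, 5365).
General solution: u = -12035 + 922t, v = 5365 - 411t for integer t.
u ≥ 0: smallest is -12035 mod 922 = 873 (at t = 14), with v = -389.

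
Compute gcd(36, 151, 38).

1

gcd(151, 36) = 1  (151 = 4·36 + 7, 36 = 5·7 + 1, 7 = 7·1).
gcd(1, 38) = 1.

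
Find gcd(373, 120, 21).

1

gcd(373, 120) = 1  (373 = 3·120 + 13, 120 = 9·13 + 3, 13 = 4·3 + 1, 3 = 3·1).
gcd(1, 21) = 1.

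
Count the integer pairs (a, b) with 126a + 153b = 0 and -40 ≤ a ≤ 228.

16

gcd(153, 126) = 9.
By Bézout, 126·(-6) + 153·(5) = 9.
Particular solution: (0, 0).
General solution: a = 0 + 17t, b = 0 - 14t for integer t.
-40 ≤ 0 + 17t ≤ 228 gives t ∈ [-2, 13], which is 16 values.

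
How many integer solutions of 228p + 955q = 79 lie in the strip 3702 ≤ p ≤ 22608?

20

gcd(955, 228) = 1  (955 = 4·228 + 43, 228 = 5·43 + 13, 43 = 3·13 + 4, 13 = 3·4 + 1, 4 = 4·1).
Back-substituting, 228·(222) + 955·(-53) = 1.
Scale by 79: particular solution (17538, -4187); reduce p mod 955: (348, -83).
General solution: p = 348 + 955t, q = -83 - 228t for integer t.
3702 ≤ 348 + 955t ≤ 22608 gives t ∈ [4, 23], which is 20 values.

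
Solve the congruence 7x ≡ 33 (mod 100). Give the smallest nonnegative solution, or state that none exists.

19

gcd(100, 7) = 1.
1 divides 33, so solutions exist.
By Bézout, 7×(43) + 100×(-3) = 1.
So 7×(43) ≡ 1 (mod 100); multiply by 33: x ≡ 1419 (mod 100).
Smallest nonnegative: x = 1419 mod 100 = 19.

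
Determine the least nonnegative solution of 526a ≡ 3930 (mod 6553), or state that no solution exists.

gcd(6553, 526) = 1.
1 divides 3930, so solutions exist.
By Bézout, 526·(-3127) + 6553·(251) = 1.
So 526·(-3127) ≡ 1 (mod 6553); multiply by 3930: a ≡ -12289110 (mod 6553).
Smallest nonnegative: a = -12289110 mod 6553 = 4318.

4318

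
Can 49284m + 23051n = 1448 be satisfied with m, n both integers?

gcd(49284, 23051) = 37  (49284 = 2×23051 + 3182, 23051 = 7×3182 + 777, 3182 = 4×777 + 74, 777 = 10×74 + 37, 74 = 2×37).
37 does not divide 1448 (remainder 5), so no integer solutions.

no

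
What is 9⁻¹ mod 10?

gcd(10, 9) = 1.
By Bézout, 9×(-1) + 10×(1) = 1.
So 9×-1 ≡ 1 (mod 10), and -1 mod 10 = 9.

9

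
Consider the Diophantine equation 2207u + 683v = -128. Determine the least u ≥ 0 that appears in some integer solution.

77

gcd(2207, 683) = 1  (2207 = 3×683 + 158, 683 = 4×158 + 51, 158 = 3×51 + 5, 51 = 10×5 + 1, 5 = 5×1).
1 divides -128, so solutions exist.
Back-substituting, 2207×(-134) + 683×(433) = 1.
Scale by -128/1 = -128: (u₀, v₀) = (17152, -55424).
General solution: u = 17152 + 683t, v = -55424 - 2207t for integer t.
u ≥ 0: smallest is 17152 mod 683 = 77 (at t = -25), with v = -249.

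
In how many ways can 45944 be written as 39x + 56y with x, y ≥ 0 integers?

gcd(56, 39) = 1.
By Bézout, 39·(23) + 56·(-16) = 1.
One solution: (48, 787).
General: x = 48 + 56t, y = 787 - 39t.
x ≥ 0 ⇒ t ≥ 0; y ≥ 0 ⇒ t ≤ 20. So t ∈ [0, 20]: 21 solutions.

21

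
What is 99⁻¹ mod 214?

147

gcd(214, 99) = 1  (214 = 2·99 + 16, 99 = 6·16 + 3, 16 = 5·3 + 1, 3 = 3·1).
Back-substituting, 99·(-67) + 214·(31) = 1.
So 99·-67 ≡ 1 (mod 214), and -67 mod 214 = 147.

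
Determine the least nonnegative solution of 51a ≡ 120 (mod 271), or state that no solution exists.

98

gcd(271, 51) = 1  (271 = 5*51 + 16, 51 = 3*16 + 3, 16 = 5*3 + 1, 3 = 3*1).
1 divides 120, so solutions exist.
Back-substituting, 51*(-85) + 271*(16) = 1.
So 51*(-85) ≡ 1 (mod 271); multiply by 120: a ≡ -10200 (mod 271).
Smallest nonnegative: a = -10200 mod 271 = 98.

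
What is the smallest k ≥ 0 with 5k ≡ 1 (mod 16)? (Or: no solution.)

gcd(16, 5) = 1.
1 divides 1, so solutions exist.
By Bézout, 5×(-3) + 16×(1) = 1.
So 5×(-3) ≡ 1 (mod 16); multiply by 1: k ≡ -3 (mod 16).
Smallest nonnegative: k = -3 mod 16 = 13.

13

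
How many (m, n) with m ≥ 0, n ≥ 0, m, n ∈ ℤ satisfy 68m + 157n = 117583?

11

gcd(157, 68):
  157 = 2×68 + 21
  68 = 3×21 + 5
  21 = 4×5 + 1
  5 = 5×1
so gcd(157, 68) = 1.
Back-substitute for Bézout coefficients:
  1 = 21 - 4×5
  ... = 68×(-30) + 157×(13)
Scale by 117583: one solution is (-3527490, 1528579). Reduce m mod 157: (143, 687).
General: m = 143 + 157t, n = 687 - 68t.
m ≥ 0 ⇒ t ≥ 0; n ≥ 0 ⇒ t ≤ 10. So t ∈ [0, 10]: 11 solutions.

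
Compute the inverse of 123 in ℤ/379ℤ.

265

gcd(379, 123) = 1  (379 = 3*123 + 10, 123 = 12*10 + 3, 10 = 3*3 + 1, 3 = 3*1).
Back-substituting, 123*(-114) + 379*(37) = 1.
So 123*-114 ≡ 1 (mod 379), and -114 mod 379 = 265.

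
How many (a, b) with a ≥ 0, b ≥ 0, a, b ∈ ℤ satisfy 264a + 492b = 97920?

gcd(492, 264) = 12  (492 = 1·264 + 228, 264 = 1·228 + 36, 228 = 6·36 + 12, 36 = 3·12).
Back-substituting, 264·(-13) + 492·(7) = 12.
Scale by 8160: one solution is (-106080, 57120). Reduce a mod 41: (28, 184).
General: a = 28 + 41t, b = 184 - 22t.
a ≥ 0 ⇒ t ≥ 0; b ≥ 0 ⇒ t ≤ 8. So t ∈ [0, 8]: 9 solutions.

9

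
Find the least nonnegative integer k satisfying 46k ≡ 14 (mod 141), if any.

gcd(141, 46) = 1.
1 divides 14, so solutions exist.
By Bézout, 46×(46) + 141×(-15) = 1.
So 46×(46) ≡ 1 (mod 141); multiply by 14: k ≡ 644 (mod 141).
Smallest nonnegative: k = 644 mod 141 = 80.

80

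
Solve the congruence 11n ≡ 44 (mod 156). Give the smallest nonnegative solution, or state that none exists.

gcd(156, 11) = 1  (156 = 14·11 + 2, 11 = 5·2 + 1, 2 = 2·1).
1 divides 44, so solutions exist.
Back-substituting, 11·(71) + 156·(-5) = 1.
So 11·(71) ≡ 1 (mod 156); multiply by 44: n ≡ 3124 (mod 156).
Smallest nonnegative: n = 3124 mod 156 = 4.

4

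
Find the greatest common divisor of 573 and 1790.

gcd(1790, 573):
  1790 = 3·573 + 71
  573 = 8·71 + 5
  71 = 14·5 + 1
  5 = 5·1
so gcd(1790, 573) = 1.

1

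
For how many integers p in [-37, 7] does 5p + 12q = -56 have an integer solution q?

3

gcd(12, 5) = 1.
By Bézout, 5·(5) + 12·(-2) = 1.
Particular solution: (8, -8).
General solution: p = 8 + 12t, q = -8 - 5t for integer t.
-37 ≤ 8 + 12t ≤ 7 gives t ∈ [-3, -1], which is 3 values.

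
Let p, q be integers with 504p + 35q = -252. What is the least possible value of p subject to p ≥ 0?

gcd(504, 35):
  504 = 14*35 + 14
  35 = 2*14 + 7
  14 = 2*7
so gcd(504, 35) = 7.
7 divides -252, so solutions exist.
Back-substitute for Bézout coefficients:
  7 = 35 - 2*14
  ... = 504*(-2) + 35*(29)
Scale by -252/7 = -36: (p₀, q₀) = (72, -1044).
General solution: p = 72 + 5t, q = -1044 - 72t for integer t.
p ≥ 0: smallest is 72 mod 5 = 2 (at t = -14), with q = -36.

2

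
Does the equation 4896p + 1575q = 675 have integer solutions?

gcd(4896, 1575):
  4896 = 3·1575 + 171
  1575 = 9·171 + 36
  171 = 4·36 + 27
  36 = 1·27 + 9
  27 = 3·9
so gcd(4896, 1575) = 9.
9 divides 675, so integer solutions exist.

yes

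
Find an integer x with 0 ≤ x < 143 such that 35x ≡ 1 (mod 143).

94

gcd(143, 35) = 1.
By Bézout, 35×(-49) + 143×(12) = 1.
So 35×-49 ≡ 1 (mod 143), and -49 mod 143 = 94.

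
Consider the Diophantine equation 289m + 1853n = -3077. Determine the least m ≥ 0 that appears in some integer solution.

15

gcd(1853, 289) = 17  (1853 = 6·289 + 119, 289 = 2·119 + 51, 119 = 2·51 + 17, 51 = 3·17).
17 divides -3077, so solutions exist.
Back-substituting, 289·(-32) + 1853·(5) = 17.
Scale by -3077/17 = -181: (m₀, n₀) = (5792, -905).
General solution: m = 5792 + 109t, n = -905 - 17t for integer t.
m ≥ 0: smallest is 5792 mod 109 = 15 (at t = -53), with n = -4.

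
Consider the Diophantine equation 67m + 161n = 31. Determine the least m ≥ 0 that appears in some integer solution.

gcd(161, 67) = 1  (161 = 2×67 + 27, 67 = 2×27 + 13, 27 = 2×13 + 1, 13 = 13×1).
1 divides 31, so solutions exist.
Back-substituting, 67×(-12) + 161×(5) = 1.
Scale by 31/1 = 31: (m₀, n₀) = (-372, 155).
General solution: m = -372 + 161t, n = 155 - 67t for integer t.
m ≥ 0: smallest is -372 mod 161 = 111 (at t = 3), with n = -46.

111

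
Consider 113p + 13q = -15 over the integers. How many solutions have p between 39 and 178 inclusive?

gcd(113, 13) = 1  (113 = 8×13 + 9, 13 = 1×9 + 4, 9 = 2×4 + 1, 4 = 4×1).
Back-substituting, 113×(3) + 13×(-26) = 1.
Scale by -15: particular solution (-45, 390); reduce p mod 13: (7, -62).
General solution: p = 7 + 13t, q = -62 - 113t for integer t.
39 ≤ 7 + 13t ≤ 178 gives t ∈ [3, 13], which is 11 values.

11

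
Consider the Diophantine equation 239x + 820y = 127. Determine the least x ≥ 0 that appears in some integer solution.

673

gcd(820, 239):
  820 = 3*239 + 103
  239 = 2*103 + 33
  103 = 3*33 + 4
  33 = 8*4 + 1
  4 = 4*1
so gcd(820, 239) = 1.
1 divides 127, so solutions exist.
Back-substitute for Bézout coefficients:
  1 = 33 - 8*4
  ... = 239*(199) + 820*(-58)
Scale by 127/1 = 127: (x₀, y₀) = (25273, -7366).
General solution: x = 25273 + 820t, y = -7366 - 239t for integer t.
x ≥ 0: smallest is 25273 mod 820 = 673 (at t = -30), with y = -196.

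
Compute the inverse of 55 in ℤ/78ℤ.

gcd(78, 55) = 1  (78 = 1×55 + 23, 55 = 2×23 + 9, 23 = 2×9 + 5, 9 = 1×5 + 4, 5 = 1×4 + 1, 4 = 4×1).
Back-substituting, 55×(-17) + 78×(12) = 1.
So 55×-17 ≡ 1 (mod 78), and -17 mod 78 = 61.

61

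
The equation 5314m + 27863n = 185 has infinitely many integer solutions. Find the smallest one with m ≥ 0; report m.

6895

gcd(27863, 5314):
  27863 = 5*5314 + 1293
  5314 = 4*1293 + 142
  1293 = 9*142 + 15
  142 = 9*15 + 7
  15 = 2*7 + 1
  7 = 7*1
so gcd(27863, 5314) = 1.
1 divides 185, so solutions exist.
Back-substitute for Bézout coefficients:
  1 = 15 - 2*7
  ... = 5314*(-3728) + 27863*(711)
Scale by 185/1 = 185: (m₀, n₀) = (-689680, 131535).
General solution: m = -689680 + 27863t, n = 131535 - 5314t for integer t.
m ≥ 0: smallest is -689680 mod 27863 = 6895 (at t = 25), with n = -1315.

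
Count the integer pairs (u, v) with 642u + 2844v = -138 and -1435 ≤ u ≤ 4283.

12

gcd(2844, 642):
  2844 = 4·642 + 276
  642 = 2·276 + 90
  276 = 3·90 + 6
  90 = 15·6
so gcd(2844, 642) = 6.
Back-substitute for Bézout coefficients:
  6 = 276 - 3·90
  ... = 642·(-31) + 2844·(7)
Scale by -23: particular solution (713, -161); reduce u mod 474: (239, -54).
General solution: u = 239 + 474t, v = -54 - 107t for integer t.
-1435 ≤ 239 + 474t ≤ 4283 gives t ∈ [-3, 8], which is 12 values.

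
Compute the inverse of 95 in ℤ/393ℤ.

302

gcd(393, 95):
  393 = 4*95 + 13
  95 = 7*13 + 4
  13 = 3*4 + 1
  4 = 4*1
so gcd(393, 95) = 1.
Back-substitute for Bézout coefficients:
  1 = 13 - 3*4
  ... = 95*(-91) + 393*(22)
So 95*-91 ≡ 1 (mod 393), and -91 mod 393 = 302.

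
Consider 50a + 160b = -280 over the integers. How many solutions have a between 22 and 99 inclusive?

4

gcd(160, 50) = 10.
By Bézout, 50×(-3) + 160×(1) = 10.
Particular solution: (4, -3).
General solution: a = 4 + 16t, b = -3 - 5t for integer t.
22 ≤ 4 + 16t ≤ 99 gives t ∈ [2, 5], which is 4 values.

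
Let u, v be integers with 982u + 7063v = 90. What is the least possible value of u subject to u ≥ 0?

gcd(7063, 982) = 1.
1 divides 90, so solutions exist.
By Bézout, 982*(1719) + 7063*(-239) = 1.
Scale by 90/1 = 90: (u₀, v₀) = (154710, -21510).
General solution: u = 154710 + 7063t, v = -21510 - 982t for integer t.
u ≥ 0: smallest is 154710 mod 7063 = 6387 (at t = -21), with v = -888.

6387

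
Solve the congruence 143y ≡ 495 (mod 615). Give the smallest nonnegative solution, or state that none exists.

gcd(615, 143) = 1  (615 = 4·143 + 43, 143 = 3·43 + 14, 43 = 3·14 + 1, 14 = 14·1).
1 divides 495, so solutions exist.
Back-substituting, 143·(-43) + 615·(10) = 1.
So 143·(-43) ≡ 1 (mod 615); multiply by 495: y ≡ -21285 (mod 615).
Smallest nonnegative: y = -21285 mod 615 = 240.

240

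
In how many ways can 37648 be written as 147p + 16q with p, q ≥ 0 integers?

gcd(147, 16):
  147 = 9·16 + 3
  16 = 5·3 + 1
  3 = 3·1
so gcd(147, 16) = 1.
Back-substitute for Bézout coefficients:
  1 = 16 - 5·3
  ... = 147·(-5) + 16·(46)
Scale by 37648: one solution is (-188240, 1731808). Reduce p mod 16: (0, 2353).
General: p = 0 + 16t, q = 2353 - 147t.
p ≥ 0 ⇒ t ≥ 0; q ≥ 0 ⇒ t ≤ 16. So t ∈ [0, 16]: 17 solutions.

17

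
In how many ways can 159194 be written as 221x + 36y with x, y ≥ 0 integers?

gcd(221, 36) = 1  (221 = 6*36 + 5, 36 = 7*5 + 1, 5 = 5*1).
Back-substituting, 221*(-7) + 36*(43) = 1.
Scale by 159194: one solution is (-1114358, 6845342). Reduce x mod 36: (22, 4287).
General: x = 22 + 36t, y = 4287 - 221t.
x ≥ 0 ⇒ t ≥ 0; y ≥ 0 ⇒ t ≤ 19. So t ∈ [0, 19]: 20 solutions.

20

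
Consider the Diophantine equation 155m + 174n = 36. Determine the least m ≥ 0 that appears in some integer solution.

gcd(174, 155) = 1  (174 = 1×155 + 19, 155 = 8×19 + 3, 19 = 6×3 + 1, 3 = 3×1).
1 divides 36, so solutions exist.
Back-substituting, 155×(-55) + 174×(49) = 1.
Scale by 36/1 = 36: (m₀, n₀) = (-1980, 1764).
General solution: m = -1980 + 174t, n = 1764 - 155t for integer t.
m ≥ 0: smallest is -1980 mod 174 = 108 (at t = 12), with n = -96.

108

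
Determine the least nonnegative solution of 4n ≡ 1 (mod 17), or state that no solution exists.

13

gcd(17, 4) = 1.
1 divides 1, so solutions exist.
By Bézout, 4*(-4) + 17*(1) = 1.
So 4*(-4) ≡ 1 (mod 17); multiply by 1: n ≡ -4 (mod 17).
Smallest nonnegative: n = -4 mod 17 = 13.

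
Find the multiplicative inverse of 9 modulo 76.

gcd(76, 9) = 1.
By Bézout, 9*(17) + 76*(-2) = 1.
So 9*17 ≡ 1 (mod 76), and 17 mod 76 = 17.

17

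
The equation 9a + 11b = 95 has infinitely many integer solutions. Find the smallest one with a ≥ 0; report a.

gcd(11, 9):
  11 = 1*9 + 2
  9 = 4*2 + 1
  2 = 2*1
so gcd(11, 9) = 1.
1 divides 95, so solutions exist.
Back-substitute for Bézout coefficients:
  1 = 9 - 4*2
  ... = 9*(5) + 11*(-4)
Scale by 95/1 = 95: (a₀, b₀) = (475, -380).
General solution: a = 475 + 11t, b = -380 - 9t for integer t.
a ≥ 0: smallest is 475 mod 11 = 2 (at t = -43), with b = 7.

2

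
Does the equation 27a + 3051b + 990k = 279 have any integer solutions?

yes

gcd(3051, 27) = 27.
gcd(27, 990) = 9.
9 divides 279, so integer solutions exist.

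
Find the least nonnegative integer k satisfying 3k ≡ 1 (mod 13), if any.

9

gcd(13, 3):
  13 = 4×3 + 1
  3 = 3×1
so gcd(13, 3) = 1.
1 divides 1, so solutions exist.
Back-substitute for Bézout coefficients:
  1 = 13 - 4×3
  ... = 3×(-4) + 13×(1)
So 3×(-4) ≡ 1 (mod 13); multiply by 1: k ≡ -4 (mod 13).
Smallest nonnegative: k = -4 mod 13 = 9.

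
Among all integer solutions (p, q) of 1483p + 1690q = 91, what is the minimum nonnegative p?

767

gcd(1690, 1483):
  1690 = 1*1483 + 207
  1483 = 7*207 + 34
  207 = 6*34 + 3
  34 = 11*3 + 1
  3 = 3*1
so gcd(1690, 1483) = 1.
1 divides 91, so solutions exist.
Back-substitute for Bézout coefficients:
  1 = 34 - 11*3
  ... = 1483*(547) + 1690*(-480)
Scale by 91/1 = 91: (p₀, q₀) = (49777, -43680).
General solution: p = 49777 + 1690t, q = -43680 - 1483t for integer t.
p ≥ 0: smallest is 49777 mod 1690 = 767 (at t = -29), with q = -673.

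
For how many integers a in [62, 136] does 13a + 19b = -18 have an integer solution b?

4

gcd(19, 13) = 1.
By Bézout, 13·(3) + 19·(-2) = 1.
Particular solution: (3, -3).
General solution: a = 3 + 19t, b = -3 - 13t for integer t.
62 ≤ 3 + 19t ≤ 136 gives t ∈ [4, 7], which is 4 values.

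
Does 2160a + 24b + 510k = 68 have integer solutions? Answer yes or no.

gcd(2160, 24) = 24.
gcd(24, 510) = 6.
6 does not divide 68 (remainder 2), so no integer solutions.

no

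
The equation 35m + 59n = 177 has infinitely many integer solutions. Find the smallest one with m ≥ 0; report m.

gcd(59, 35) = 1.
1 divides 177, so solutions exist.
By Bézout, 35·(27) + 59·(-16) = 1.
Scale by 177/1 = 177: (m₀, n₀) = (4779, -2832).
General solution: m = 4779 + 59t, n = -2832 - 35t for integer t.
m ≥ 0: smallest is 4779 mod 59 = 0 (at t = -81), with n = 3.

0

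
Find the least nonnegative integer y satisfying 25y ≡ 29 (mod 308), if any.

149

gcd(308, 25):
  308 = 12×25 + 8
  25 = 3×8 + 1
  8 = 8×1
so gcd(308, 25) = 1.
1 divides 29, so solutions exist.
Back-substitute for Bézout coefficients:
  1 = 25 - 3×8
  ... = 25×(37) + 308×(-3)
So 25×(37) ≡ 1 (mod 308); multiply by 29: y ≡ 1073 (mod 308).
Smallest nonnegative: y = 1073 mod 308 = 149.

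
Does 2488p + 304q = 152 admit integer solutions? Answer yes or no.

gcd(2488, 304) = 8.
8 divides 152, so integer solutions exist.

yes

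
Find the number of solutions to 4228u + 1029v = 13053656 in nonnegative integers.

gcd(4228, 1029) = 7  (4228 = 4×1029 + 112, 1029 = 9×112 + 21, 112 = 5×21 + 7, 21 = 3×7).
Back-substituting, 4228×(46) + 1029×(-189) = 7.
Scale by 1864808: one solution is (85781168, -352448712). Reduce u mod 147: (53, 12468).
General: u = 53 + 147t, v = 12468 - 604t.
u ≥ 0 ⇒ t ≥ 0; v ≥ 0 ⇒ t ≤ 20. So t ∈ [0, 20]: 21 solutions.

21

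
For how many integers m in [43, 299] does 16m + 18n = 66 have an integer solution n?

28

gcd(18, 16) = 2  (18 = 1*16 + 2, 16 = 8*2).
Back-substituting, 16*(-1) + 18*(1) = 2.
Scale by 33: particular solution (-33, 33); reduce m mod 9: (3, 1).
General solution: m = 3 + 9t, n = 1 - 8t for integer t.
43 ≤ 3 + 9t ≤ 299 gives t ∈ [5, 32], which is 28 values.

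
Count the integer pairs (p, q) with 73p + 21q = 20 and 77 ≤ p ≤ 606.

gcd(73, 21):
  73 = 3*21 + 10
  21 = 2*10 + 1
  10 = 10*1
so gcd(73, 21) = 1.
Back-substitute for Bézout coefficients:
  1 = 21 - 2*10
  ... = 73*(-2) + 21*(7)
Scale by 20: particular solution (-40, 140); reduce p mod 21: (2, -6).
General solution: p = 2 + 21t, q = -6 - 73t for integer t.
77 ≤ 2 + 21t ≤ 606 gives t ∈ [4, 28], which is 25 values.

25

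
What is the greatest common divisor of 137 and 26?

gcd(137, 26):
  137 = 5×26 + 7
  26 = 3×7 + 5
  7 = 1×5 + 2
  5 = 2×2 + 1
  2 = 2×1
so gcd(137, 26) = 1.

1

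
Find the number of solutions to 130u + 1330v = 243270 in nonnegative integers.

14

gcd(1330, 130) = 10.
By Bézout, 130×(41) + 1330×(-4) = 10.
One solution: (40, 179).
General: u = 40 + 133t, v = 179 - 13t.
u ≥ 0 ⇒ t ≥ 0; v ≥ 0 ⇒ t ≤ 13. So t ∈ [0, 13]: 14 solutions.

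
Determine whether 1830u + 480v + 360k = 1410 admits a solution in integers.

gcd(1830, 480):
  1830 = 3×480 + 390
  480 = 1×390 + 90
  390 = 4×90 + 30
  90 = 3×30
so gcd(1830, 480) = 30.
gcd(30, 360) = 30.
30 divides 1410, so integer solutions exist.

yes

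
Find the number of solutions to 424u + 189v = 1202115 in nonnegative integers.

15

gcd(424, 189) = 1.
By Bézout, 424*(37) + 189*(-83) = 1.
One solution: (129, 6071).
General: u = 129 + 189t, v = 6071 - 424t.
u ≥ 0 ⇒ t ≥ 0; v ≥ 0 ⇒ t ≤ 14. So t ∈ [0, 14]: 15 solutions.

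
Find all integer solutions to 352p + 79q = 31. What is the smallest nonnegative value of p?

gcd(352, 79):
  352 = 4×79 + 36
  79 = 2×36 + 7
  36 = 5×7 + 1
  7 = 7×1
so gcd(352, 79) = 1.
1 divides 31, so solutions exist.
Back-substitute for Bézout coefficients:
  1 = 36 - 5×7
  ... = 352×(11) + 79×(-49)
Scale by 31/1 = 31: (p₀, q₀) = (341, -1519).
General solution: p = 341 + 79t, q = -1519 - 352t for integer t.
p ≥ 0: smallest is 341 mod 79 = 25 (at t = -4), with q = -111.

25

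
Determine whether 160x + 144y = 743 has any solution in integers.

no

gcd(160, 144) = 16  (160 = 1*144 + 16, 144 = 9*16).
16 does not divide 743 (remainder 7), so no integer solutions.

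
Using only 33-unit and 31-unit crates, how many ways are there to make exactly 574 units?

1

Need nonnegative integers with 33j + 31k = 574.
gcd(33, 31) = 1, and 33·(-15) + 31·(16) = 1.
So (j₀, k₀) = (-8610, 9184); general j = -8610 + 31t, k = 9184 - 33t.
j ≥ 0 ⇒ t ≥ 278; k ≥ 0 ⇒ t ≤ 278. That's 1 value of t.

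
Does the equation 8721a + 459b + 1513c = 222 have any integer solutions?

no

gcd(8721, 459) = 459.
gcd(459, 1513) = 17.
17 does not divide 222 (remainder 1), so no integer solutions.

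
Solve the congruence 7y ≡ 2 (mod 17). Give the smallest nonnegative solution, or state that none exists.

10

gcd(17, 7) = 1.
1 divides 2, so solutions exist.
By Bézout, 7·(5) + 17·(-2) = 1.
So 7·(5) ≡ 1 (mod 17); multiply by 2: y ≡ 10 (mod 17).
Smallest nonnegative: y = 10 mod 17 = 10.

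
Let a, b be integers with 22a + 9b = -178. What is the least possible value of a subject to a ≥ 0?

5

gcd(22, 9):
  22 = 2*9 + 4
  9 = 2*4 + 1
  4 = 4*1
so gcd(22, 9) = 1.
1 divides -178, so solutions exist.
Back-substitute for Bézout coefficients:
  1 = 9 - 2*4
  ... = 22*(-2) + 9*(5)
Scale by -178/1 = -178: (a₀, b₀) = (356, -890).
General solution: a = 356 + 9t, b = -890 - 22t for integer t.
a ≥ 0: smallest is 356 mod 9 = 5 (at t = -39), with b = -32.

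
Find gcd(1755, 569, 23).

gcd(1755, 569) = 1.
gcd(1, 23) = 1.

1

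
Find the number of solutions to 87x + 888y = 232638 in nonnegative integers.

gcd(888, 87) = 3.
By Bézout, 87*(-51) + 888*(5) = 3.
One solution: (10, 261).
General: x = 10 + 296t, y = 261 - 29t.
x ≥ 0 ⇒ t ≥ 0; y ≥ 0 ⇒ t ≤ 9. So t ∈ [0, 9]: 10 solutions.

10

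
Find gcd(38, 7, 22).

1

gcd(38, 7) = 1  (38 = 5*7 + 3, 7 = 2*3 + 1, 3 = 3*1).
gcd(1, 22) = 1.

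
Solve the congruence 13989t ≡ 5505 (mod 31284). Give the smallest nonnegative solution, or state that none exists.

gcd(31284, 13989):
  31284 = 2·13989 + 3306
  13989 = 4·3306 + 765
  3306 = 4·765 + 246
  765 = 3·246 + 27
  246 = 9·27 + 3
  27 = 9·3
so gcd(31284, 13989) = 3.
3 divides 5505, so solutions exist.
Back-substitute for Bézout coefficients:
  3 = 246 - 9·27
  ... = 13989·(-1145) + 31284·(512)
So 13989·(-1145) ≡ 3 (mod 31284); multiply by 1835: t ≡ -2101075 (mod 10428).
Smallest nonnegative: t = -2101075 mod 10428 = 5381.

5381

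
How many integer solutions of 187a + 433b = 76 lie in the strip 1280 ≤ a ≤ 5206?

9

gcd(433, 187) = 1.
By Bézout, 187×(44) + 433×(-19) = 1.
Particular solution: (313, -135).
General solution: a = 313 + 433t, b = -135 - 187t for integer t.
1280 ≤ 313 + 433t ≤ 5206 gives t ∈ [3, 11], which is 9 values.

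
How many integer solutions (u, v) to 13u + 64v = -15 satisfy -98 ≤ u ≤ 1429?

24

gcd(64, 13) = 1  (64 = 4×13 + 12, 13 = 1×12 + 1, 12 = 12×1).
Back-substituting, 13×(5) + 64×(-1) = 1.
Scale by -15: particular solution (-75, 15); reduce u mod 64: (53, -11).
General solution: u = 53 + 64t, v = -11 - 13t for integer t.
-98 ≤ 53 + 64t ≤ 1429 gives t ∈ [-2, 21], which is 24 values.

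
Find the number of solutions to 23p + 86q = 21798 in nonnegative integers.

11

gcd(86, 23):
  86 = 3*23 + 17
  23 = 1*17 + 6
  17 = 2*6 + 5
  6 = 1*5 + 1
  5 = 5*1
so gcd(86, 23) = 1.
Back-substitute for Bézout coefficients:
  1 = 6 - 1*5
  ... = 23*(15) + 86*(-4)
Scale by 21798: one solution is (326970, -87192). Reduce p mod 86: (84, 231).
General: p = 84 + 86t, q = 231 - 23t.
p ≥ 0 ⇒ t ≥ 0; q ≥ 0 ⇒ t ≤ 10. So t ∈ [0, 10]: 11 solutions.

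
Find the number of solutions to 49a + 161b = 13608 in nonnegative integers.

gcd(161, 49):
  161 = 3*49 + 14
  49 = 3*14 + 7
  14 = 2*7
so gcd(161, 49) = 7.
Back-substitute for Bézout coefficients:
  7 = 49 - 3*14
  ... = 49*(10) + 161*(-3)
Scale by 1944: one solution is (19440, -5832). Reduce a mod 23: (5, 83).
General: a = 5 + 23t, b = 83 - 7t.
a ≥ 0 ⇒ t ≥ 0; b ≥ 0 ⇒ t ≤ 11. So t ∈ [0, 11]: 12 solutions.

12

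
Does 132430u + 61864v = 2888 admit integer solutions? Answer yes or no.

gcd(132430, 61864) = 38.
38 divides 2888, so integer solutions exist.

yes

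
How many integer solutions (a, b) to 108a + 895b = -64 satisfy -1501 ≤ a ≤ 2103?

4

gcd(895, 108) = 1  (895 = 8·108 + 31, 108 = 3·31 + 15, 31 = 2·15 + 1, 15 = 15·1).
Back-substituting, 108·(-58) + 895·(7) = 1.
Scale by -64: particular solution (3712, -448); reduce a mod 895: (132, -16).
General solution: a = 132 + 895t, b = -16 - 108t for integer t.
-1501 ≤ 132 + 895t ≤ 2103 gives t ∈ [-1, 2], which is 4 values.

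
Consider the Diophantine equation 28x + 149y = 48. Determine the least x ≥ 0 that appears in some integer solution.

23

gcd(149, 28) = 1  (149 = 5·28 + 9, 28 = 3·9 + 1, 9 = 9·1).
1 divides 48, so solutions exist.
Back-substituting, 28·(16) + 149·(-3) = 1.
Scale by 48/1 = 48: (x₀, y₀) = (768, -144).
General solution: x = 768 + 149t, y = -144 - 28t for integer t.
x ≥ 0: smallest is 768 mod 149 = 23 (at t = -5), with y = -4.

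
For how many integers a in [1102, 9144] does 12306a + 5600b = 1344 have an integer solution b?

20

gcd(12306, 5600) = 14.
By Bézout, 12306×(-81) + 5600×(178) = 14.
Particular solution: (224, -492).
General solution: a = 224 + 400t, b = -492 - 879t for integer t.
1102 ≤ 224 + 400t ≤ 9144 gives t ∈ [3, 22], which is 20 values.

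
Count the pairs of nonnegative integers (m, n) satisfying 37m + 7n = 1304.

5

gcd(37, 7):
  37 = 5*7 + 2
  7 = 3*2 + 1
  2 = 2*1
so gcd(37, 7) = 1.
Back-substitute for Bézout coefficients:
  1 = 7 - 3*2
  ... = 37*(-3) + 7*(16)
Scale by 1304: one solution is (-3912, 20864). Reduce m mod 7: (1, 181).
General: m = 1 + 7t, n = 181 - 37t.
m ≥ 0 ⇒ t ≥ 0; n ≥ 0 ⇒ t ≤ 4. So t ∈ [0, 4]: 5 solutions.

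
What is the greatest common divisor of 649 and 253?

gcd(649, 253) = 11  (649 = 2×253 + 143, 253 = 1×143 + 110, 143 = 1×110 + 33, 110 = 3×33 + 11, 33 = 3×11).

11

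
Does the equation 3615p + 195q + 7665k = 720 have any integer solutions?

gcd(3615, 195) = 15  (3615 = 18×195 + 105, 195 = 1×105 + 90, 105 = 1×90 + 15, 90 = 6×15).
gcd(15, 7665) = 15.
15 divides 720, so integer solutions exist.

yes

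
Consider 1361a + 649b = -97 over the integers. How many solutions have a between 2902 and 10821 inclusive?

12

gcd(1361, 649):
  1361 = 2·649 + 63
  649 = 10·63 + 19
  63 = 3·19 + 6
  19 = 3·6 + 1
  6 = 6·1
so gcd(1361, 649) = 1.
Back-substitute for Bézout coefficients:
  1 = 19 - 3·6
  ... = 1361·(-103) + 649·(216)
Scale by -97: particular solution (9991, -20952); reduce a mod 649: (256, -537).
General solution: a = 256 + 649t, b = -537 - 1361t for integer t.
2902 ≤ 256 + 649t ≤ 10821 gives t ∈ [5, 16], which is 12 values.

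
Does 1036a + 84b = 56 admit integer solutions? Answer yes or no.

gcd(1036, 84) = 28.
28 divides 56, so integer solutions exist.

yes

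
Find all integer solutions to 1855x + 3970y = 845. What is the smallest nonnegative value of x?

gcd(3970, 1855):
  3970 = 2*1855 + 260
  1855 = 7*260 + 35
  260 = 7*35 + 15
  35 = 2*15 + 5
  15 = 3*5
so gcd(3970, 1855) = 5.
5 divides 845, so solutions exist.
Back-substitute for Bézout coefficients:
  5 = 35 - 2*15
  ... = 1855*(229) + 3970*(-107)
Scale by 845/5 = 169: (x₀, y₀) = (38701, -18083).
General solution: x = 38701 + 794t, y = -18083 - 371t for integer t.
x ≥ 0: smallest is 38701 mod 794 = 589 (at t = -48), with y = -275.

589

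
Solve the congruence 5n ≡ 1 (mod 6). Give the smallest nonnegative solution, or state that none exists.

5

gcd(6, 5) = 1.
1 divides 1, so solutions exist.
By Bézout, 5×(-1) + 6×(1) = 1.
So 5×(-1) ≡ 1 (mod 6); multiply by 1: n ≡ -1 (mod 6).
Smallest nonnegative: n = -1 mod 6 = 5.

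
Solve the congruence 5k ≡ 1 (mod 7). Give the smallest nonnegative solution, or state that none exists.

gcd(7, 5):
  7 = 1*5 + 2
  5 = 2*2 + 1
  2 = 2*1
so gcd(7, 5) = 1.
1 divides 1, so solutions exist.
Back-substitute for Bézout coefficients:
  1 = 5 - 2*2
  ... = 5*(3) + 7*(-2)
So 5*(3) ≡ 1 (mod 7); multiply by 1: k ≡ 3 (mod 7).
Smallest nonnegative: k = 3 mod 7 = 3.

3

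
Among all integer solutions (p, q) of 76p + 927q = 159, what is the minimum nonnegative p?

gcd(927, 76):
  927 = 12*76 + 15
  76 = 5*15 + 1
  15 = 15*1
so gcd(927, 76) = 1.
1 divides 159, so solutions exist.
Back-substitute for Bézout coefficients:
  1 = 76 - 5*15
  ... = 76*(61) + 927*(-5)
Scale by 159/1 = 159: (p₀, q₀) = (9699, -795).
General solution: p = 9699 + 927t, q = -795 - 76t for integer t.
p ≥ 0: smallest is 9699 mod 927 = 429 (at t = -10), with q = -35.

429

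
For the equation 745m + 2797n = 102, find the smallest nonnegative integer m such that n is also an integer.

2249

gcd(2797, 745) = 1  (2797 = 3*745 + 562, 745 = 1*562 + 183, 562 = 3*183 + 13, 183 = 14*13 + 1, 13 = 13*1).
1 divides 102, so solutions exist.
Back-substituting, 745*(214) + 2797*(-57) = 1.
Scale by 102/1 = 102: (m₀, n₀) = (21828, -5814).
General solution: m = 21828 + 2797t, n = -5814 - 745t for integer t.
m ≥ 0: smallest is 21828 mod 2797 = 2249 (at t = -7), with n = -599.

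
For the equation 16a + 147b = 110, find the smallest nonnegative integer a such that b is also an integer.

gcd(147, 16):
  147 = 9·16 + 3
  16 = 5·3 + 1
  3 = 3·1
so gcd(147, 16) = 1.
1 divides 110, so solutions exist.
Back-substitute for Bézout coefficients:
  1 = 16 - 5·3
  ... = 16·(46) + 147·(-5)
Scale by 110/1 = 110: (a₀, b₀) = (5060, -550).
General solution: a = 5060 + 147t, b = -550 - 16t for integer t.
a ≥ 0: smallest is 5060 mod 147 = 62 (at t = -34), with b = -6.

62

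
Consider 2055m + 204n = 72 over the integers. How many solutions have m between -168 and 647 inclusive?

12

gcd(2055, 204) = 3  (2055 = 10·204 + 15, 204 = 13·15 + 9, 15 = 1·9 + 6, 9 = 1·6 + 3, 6 = 2·3).
Back-substituting, 2055·(-27) + 204·(272) = 3.
Scale by 24: particular solution (-648, 6528); reduce m mod 68: (32, -322).
General solution: m = 32 + 68t, n = -322 - 685t for integer t.
-168 ≤ 32 + 68t ≤ 647 gives t ∈ [-2, 9], which is 12 values.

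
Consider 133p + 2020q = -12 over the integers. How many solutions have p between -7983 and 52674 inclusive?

gcd(2020, 133):
  2020 = 15×133 + 25
  133 = 5×25 + 8
  25 = 3×8 + 1
  8 = 8×1
so gcd(2020, 133) = 1.
Back-substitute for Bézout coefficients:
  1 = 25 - 3×8
  ... = 133×(-243) + 2020×(16)
Scale by -12: particular solution (2916, -192); reduce p mod 2020: (896, -59).
General solution: p = 896 + 2020t, q = -59 - 133t for integer t.
-7983 ≤ 896 + 2020t ≤ 52674 gives t ∈ [-4, 25], which is 30 values.

30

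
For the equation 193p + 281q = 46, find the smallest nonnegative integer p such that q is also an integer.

223

gcd(281, 193):
  281 = 1·193 + 88
  193 = 2·88 + 17
  88 = 5·17 + 3
  17 = 5·3 + 2
  3 = 1·2 + 1
  2 = 2·1
so gcd(281, 193) = 1.
1 divides 46, so solutions exist.
Back-substitute for Bézout coefficients:
  1 = 3 - 1·2
  ... = 193·(-99) + 281·(68)
Scale by 46/1 = 46: (p₀, q₀) = (-4554, 3128).
General solution: p = -4554 + 281t, q = 3128 - 193t for integer t.
p ≥ 0: smallest is -4554 mod 281 = 223 (at t = 17), with q = -153.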